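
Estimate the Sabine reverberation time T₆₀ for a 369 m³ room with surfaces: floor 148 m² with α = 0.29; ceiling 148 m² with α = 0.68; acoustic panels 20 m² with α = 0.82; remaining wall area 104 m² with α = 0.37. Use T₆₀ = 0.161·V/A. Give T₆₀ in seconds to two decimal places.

Total absorption A = 148·0.29 + 148·0.68 + 20·0.82 + 104·0.37 = 198.44 m² sabins.
T₆₀ = 0.161 × 369 / 198.44 = 0.299 s.

0.30 s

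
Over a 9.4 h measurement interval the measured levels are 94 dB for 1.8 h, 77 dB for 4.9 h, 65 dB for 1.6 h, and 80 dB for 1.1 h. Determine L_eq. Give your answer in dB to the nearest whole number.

L_eq = 10·log₁₀[(1/T)·Σ tᵢ·10^(Lᵢ/10)] with T = 9.4 h.
Σ tᵢ·10^(Lᵢ/10) = 1.8·10^(94/10) + 4.9·10^(77/10) + 1.6·10^(65/10) + 1.1·10^(80/10) = 4.882e+09.
L_eq = 10·log₁₀(4.882e+09/9.4) = 87.15 dB.

87 dB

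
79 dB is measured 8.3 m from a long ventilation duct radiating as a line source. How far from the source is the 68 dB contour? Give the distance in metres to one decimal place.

104.5 m

For a line source L₁ − L₂ = 10·log₁₀(r₂/r₁), so r₂ = r₁·10^((L₁−L₂)/10).
r₂ = 8.3·10^((79−68)/10) = 8.3·10^(11.0/10) = 104.49 m.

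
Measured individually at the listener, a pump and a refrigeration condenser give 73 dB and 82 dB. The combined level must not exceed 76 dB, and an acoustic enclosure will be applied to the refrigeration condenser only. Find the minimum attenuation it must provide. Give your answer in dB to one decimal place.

9.0 dB

Everything except the refrigeration condenser sums to 10^(73/10) = 1.995e+07 in linear terms, 73.00 dB.
To meet 76 dB overall, the treated refrigeration condenser may contribute at most 10^(76/10) − 1.995e+07 = 1.986e+07, i.e. 72.98 dB.
So the refrigeration condenser must be reduced from 82 to 72.98 dB: IL = 9.02 dB.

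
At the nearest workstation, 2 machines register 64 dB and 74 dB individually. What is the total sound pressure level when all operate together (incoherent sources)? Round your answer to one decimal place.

74.4 dB

For uncorrelated sources the intensities add, so convert each level to linear form, sum, and take 10·log₁₀ of the total.
Σ 10^(L/10) = 10^(64/10) + 10^(74/10) = 2.763e+07.
L_total = 10·log₁₀(2.763e+07) = 74.41 dB.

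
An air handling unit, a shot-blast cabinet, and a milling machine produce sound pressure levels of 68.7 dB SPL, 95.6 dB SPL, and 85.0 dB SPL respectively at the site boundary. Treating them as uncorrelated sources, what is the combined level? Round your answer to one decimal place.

For uncorrelated sources the intensities add, so convert each level to linear form, sum, and take 10·log₁₀ of the total.
Σ 10^(L/10) = 10^(68.7/10) + 10^(95.6/10) + 10^(85.0/10) = 3.954e+09.
L_total = 10·log₁₀(3.954e+09) = 95.97 dB SPL.

96.0 dB SPL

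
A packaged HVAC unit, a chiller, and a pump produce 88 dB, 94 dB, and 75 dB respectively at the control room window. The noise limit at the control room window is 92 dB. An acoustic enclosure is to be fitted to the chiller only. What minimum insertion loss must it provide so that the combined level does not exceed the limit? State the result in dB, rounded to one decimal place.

Everything except the chiller sums to 10^(88/10) + 10^(75/10) = 6.626e+08 in linear terms, 88.21 dB.
To meet 92 dB overall, the treated chiller may contribute at most 10^(92/10) − 6.626e+08 = 9.223e+08, i.e. 89.65 dB.
So the chiller must be reduced from 94 to 89.65 dB: IL = 4.35 dB.

4.4 dB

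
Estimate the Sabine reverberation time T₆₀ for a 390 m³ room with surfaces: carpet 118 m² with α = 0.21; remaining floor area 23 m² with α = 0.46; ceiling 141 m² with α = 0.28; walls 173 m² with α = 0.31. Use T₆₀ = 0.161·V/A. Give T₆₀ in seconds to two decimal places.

0.49 s

Total absorption A = 118·0.21 + 23·0.46 + 141·0.28 + 173·0.31 = 128.47 m² sabins.
T₆₀ = 0.161·V/A = 0.161·390/128.47 = 0.489 s.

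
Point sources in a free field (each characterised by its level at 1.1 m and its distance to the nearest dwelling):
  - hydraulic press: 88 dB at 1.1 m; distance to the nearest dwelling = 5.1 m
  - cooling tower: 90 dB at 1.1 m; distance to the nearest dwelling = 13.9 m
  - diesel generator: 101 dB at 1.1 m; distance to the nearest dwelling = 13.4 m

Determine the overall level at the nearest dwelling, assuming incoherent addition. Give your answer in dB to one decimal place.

Apply inverse-square spreading to bring every level to the receiver, then sum 10^(L/10).
hydraulic press: 88 − 20·log₁₀(5.1/1.1) = 88 − 13.32 = 74.68 dB.
cooling tower: 90 − 20·log₁₀(13.9/1.1) = 90 − 22.03 = 67.97 dB.
diesel generator: 101 − 20·log₁₀(13.4/1.1) = 101 − 21.71 = 79.29 dB.
Σ 10^(L/10) = 1.205e+08 → L_total = 10·log₁₀(1.205e+08) = 80.81 dB.

80.8 dB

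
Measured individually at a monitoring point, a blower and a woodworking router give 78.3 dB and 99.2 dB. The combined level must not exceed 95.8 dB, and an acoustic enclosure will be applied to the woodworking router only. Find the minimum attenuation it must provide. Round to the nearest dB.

The untreated sources together contribute 10^(78.3/10) = 6.761e+07, i.e. 78.30 dB.
To meet 95.8 dB overall, the treated woodworking router may contribute at most 10^(95.8/10) − 6.761e+07 = 3.734e+09, i.e. 95.72 dB.
So the woodworking router must be reduced from 99.2 to 95.72 dB: IL = 3.48 dB.

3 dB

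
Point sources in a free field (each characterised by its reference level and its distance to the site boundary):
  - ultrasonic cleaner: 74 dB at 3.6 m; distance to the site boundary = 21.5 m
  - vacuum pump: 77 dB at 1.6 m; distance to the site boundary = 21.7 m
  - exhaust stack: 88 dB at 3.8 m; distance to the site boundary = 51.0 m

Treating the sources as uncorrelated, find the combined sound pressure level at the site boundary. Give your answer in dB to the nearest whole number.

Apply inverse-square spreading to bring every level to the receiver, then sum 10^(L/10).
ultrasonic cleaner: 74 − 20·log₁₀(21.5/3.6) = 74 − 15.52 = 58.48 dB.
vacuum pump: 77 − 20·log₁₀(21.7/1.6) = 77 − 22.65 = 54.35 dB.
exhaust stack: 88 − 20·log₁₀(51.0/3.8) = 88 − 22.56 = 65.44 dB.
Σ 10^(L/10) = 4.480e+06 → L_total = 10·log₁₀(4.480e+06) = 66.51 dB.

67 dB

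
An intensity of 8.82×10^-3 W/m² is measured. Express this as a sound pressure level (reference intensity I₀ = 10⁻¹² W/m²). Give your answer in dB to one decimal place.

99.5 dB

L = 10·log₁₀(I/I₀) = 10·log₁₀(8.82×10^-3/10⁻¹²) = 10·log₁₀(8.82×10^9).
L = 10·(0.9455 + 9) = 99.45 dB.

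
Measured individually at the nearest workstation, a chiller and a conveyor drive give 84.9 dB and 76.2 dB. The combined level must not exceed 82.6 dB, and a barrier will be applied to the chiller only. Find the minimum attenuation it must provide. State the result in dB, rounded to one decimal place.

3.4 dB

The untreated sources together contribute 10^(76.2/10) = 4.169e+07, i.e. 76.20 dB.
To meet 82.6 dB overall, the treated chiller may contribute at most 10^(82.6/10) − 4.169e+07 = 1.403e+08, i.e. 81.47 dB.
Required insertion loss = 84.9 − 81.47 = 3.43 dB.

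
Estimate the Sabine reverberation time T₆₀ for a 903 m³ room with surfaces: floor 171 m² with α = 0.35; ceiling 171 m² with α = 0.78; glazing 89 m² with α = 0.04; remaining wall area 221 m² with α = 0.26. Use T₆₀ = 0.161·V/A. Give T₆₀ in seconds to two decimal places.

0.57 s

A = Σ Sᵢαᵢ = 171·0.35 + 171·0.78 + 89·0.04 + 221·0.26 = 254.25 m².
T₆₀ = 0.161·V/A = 0.161·903/254.25 = 0.572 s.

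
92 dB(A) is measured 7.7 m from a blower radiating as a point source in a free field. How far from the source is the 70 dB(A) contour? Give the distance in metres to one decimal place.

For a point source L₁ − L₂ = 20·log₁₀(r₂/r₁), so r₂ = r₁·10^((L₁−L₂)/20).
r₂ = 7.7·10^((92−70)/20) = 7.7·10^(22.0/20) = 96.94 m.

96.9 m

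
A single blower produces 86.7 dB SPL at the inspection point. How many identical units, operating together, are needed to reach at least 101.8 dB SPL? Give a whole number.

33

Need L₁ + 10·log₁₀ N ≥ 101.8, i.e. log₁₀ N ≥ 1.51.
N ≥ 10^(15.1/10) = 32.359, so N = 33.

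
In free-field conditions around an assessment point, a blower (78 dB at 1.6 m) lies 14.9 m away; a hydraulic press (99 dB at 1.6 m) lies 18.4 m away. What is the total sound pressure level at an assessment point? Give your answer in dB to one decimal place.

First find each source's level at the receiver (point-source: −20·log₁₀(r/r_ref)), then combine on an intensity basis.
blower: 78 − 20·log₁₀(14.9/1.6) = 78 − 19.38 = 58.62 dB.
hydraulic press: 99 − 20·log₁₀(18.4/1.6) = 99 − 21.21 = 77.79 dB.
Σ 10^(L/10) = 6.079e+07 → L_total = 10·log₁₀(6.079e+07) = 77.84 dB.

77.8 dB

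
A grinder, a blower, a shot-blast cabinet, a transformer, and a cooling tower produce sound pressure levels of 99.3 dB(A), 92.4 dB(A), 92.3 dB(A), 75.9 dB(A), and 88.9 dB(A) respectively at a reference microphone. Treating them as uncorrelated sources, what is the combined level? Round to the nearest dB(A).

Incoherent sources combine by intensity addition: L_total = 10·log₁₀(Σ 10^(L_i/10)).
Σ 10^(L/10) = 10^(99.3/10) + 10^(92.4/10) + 10^(92.3/10) + 10^(75.9/10) + 10^(88.9/10) = 1.276e+10.
L_total = 10·log₁₀(1.276e+10) = 101.06 dB(A).

101 dB(A)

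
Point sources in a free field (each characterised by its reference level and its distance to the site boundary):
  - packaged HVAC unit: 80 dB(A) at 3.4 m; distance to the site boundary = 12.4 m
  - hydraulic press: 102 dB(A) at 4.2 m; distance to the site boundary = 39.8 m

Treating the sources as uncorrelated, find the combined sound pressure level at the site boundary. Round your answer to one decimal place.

Apply inverse-square spreading to bring every level to the receiver, then sum 10^(L/10).
packaged HVAC unit: 80 − 20·log₁₀(12.4/3.4) = 80 − 11.24 = 68.76 dB(A).
hydraulic press: 102 − 20·log₁₀(39.8/4.2) = 102 − 19.53 = 82.47 dB(A).
Σ 10^(L/10) = 1.840e+08 → L_total = 10·log₁₀(1.840e+08) = 82.65 dB(A).

82.6 dB(A)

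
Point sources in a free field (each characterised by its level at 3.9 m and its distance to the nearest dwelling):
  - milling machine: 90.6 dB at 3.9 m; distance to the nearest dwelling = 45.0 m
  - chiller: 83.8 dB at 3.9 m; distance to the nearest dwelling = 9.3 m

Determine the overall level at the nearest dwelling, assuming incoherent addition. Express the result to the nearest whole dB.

77 dB

Propagate each source to the receiver with L = L_ref − 20·log₁₀(r/r_ref), then add intensities.
milling machine: 90.6 − 20·log₁₀(45.0/3.9) = 90.6 − 21.24 = 69.36 dB.
chiller: 83.8 − 20·log₁₀(9.3/3.9) = 83.8 − 7.55 = 76.25 dB.
Σ 10^(L/10) = 5.081e+07 → L_total = 10·log₁₀(5.081e+07) = 77.06 dB.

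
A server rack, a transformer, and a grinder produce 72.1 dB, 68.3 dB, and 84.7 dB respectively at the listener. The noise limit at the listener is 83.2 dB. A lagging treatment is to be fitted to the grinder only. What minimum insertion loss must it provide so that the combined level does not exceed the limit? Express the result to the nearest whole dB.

Everything except the grinder sums to 10^(72.1/10) + 10^(68.3/10) = 2.298e+07 in linear terms, 73.61 dB.
To meet 83.2 dB overall, the treated grinder may contribute at most 10^(83.2/10) − 2.298e+07 = 1.860e+08, i.e. 82.69 dB.
Required insertion loss = 84.7 − 82.69 = 2.01 dB.

2 dB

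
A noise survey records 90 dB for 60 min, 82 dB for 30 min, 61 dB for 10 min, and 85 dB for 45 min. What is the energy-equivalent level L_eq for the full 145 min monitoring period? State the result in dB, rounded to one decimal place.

87.4 dB

The energy average is taken in the linear domain: L_eq = 10·log₁₀[(Σ tᵢ·10^(Lᵢ/10))/T], T = 145 min.
Σ tᵢ·10^(Lᵢ/10) = 60·10^(90/10) + 30·10^(82/10) + 10·10^(61/10) + 45·10^(85/10) = 7.900e+10.
L_eq = 10·log₁₀(7.900e+10/145) = 87.36 dB.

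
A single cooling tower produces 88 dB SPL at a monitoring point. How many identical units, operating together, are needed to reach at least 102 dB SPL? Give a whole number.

N identical sources give L₁ + 10·log₁₀ N, so require 10·log₁₀ N ≥ 102 − 88 = 14.0 dB.
N ≥ 10^(14.0/10) = 25.119, so N = 26.

26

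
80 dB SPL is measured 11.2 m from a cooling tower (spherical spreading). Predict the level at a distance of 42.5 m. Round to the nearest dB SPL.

68 dB SPL

Spherical spreading from a point source gives a 20·log₁₀(r₂/r₁) drop.
L₂ = 80 − 20·log₁₀(42.5/11.2) = 80 − 11.583 = 68.42 dB SPL.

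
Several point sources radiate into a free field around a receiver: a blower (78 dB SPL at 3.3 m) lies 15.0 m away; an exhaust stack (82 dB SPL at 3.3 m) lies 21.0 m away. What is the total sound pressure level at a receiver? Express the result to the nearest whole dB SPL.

Apply inverse-square spreading to bring every level to the receiver, then sum 10^(L/10).
blower: 78 − 20·log₁₀(15.0/3.3) = 78 − 13.15 = 64.85 dB SPL.
exhaust stack: 82 − 20·log₁₀(21.0/3.3) = 82 − 16.07 = 65.93 dB SPL.
Σ 10^(L/10) = 6.968e+06 → L_total = 10·log₁₀(6.968e+06) = 68.43 dB SPL.

68 dB SPL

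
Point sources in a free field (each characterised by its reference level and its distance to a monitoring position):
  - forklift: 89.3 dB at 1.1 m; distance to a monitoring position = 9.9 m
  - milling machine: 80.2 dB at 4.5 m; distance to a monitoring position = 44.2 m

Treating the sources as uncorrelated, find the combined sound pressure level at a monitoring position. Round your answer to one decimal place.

70.6 dB

Propagate each source to the receiver with L = L_ref − 20·log₁₀(r/r_ref), then add intensities.
forklift: 89.3 − 20·log₁₀(9.9/1.1) = 89.3 − 19.08 = 70.22 dB.
milling machine: 80.2 − 20·log₁₀(44.2/4.5) = 80.2 − 19.84 = 60.36 dB.
Σ 10^(L/10) = 1.159e+07 → L_total = 10·log₁₀(1.159e+07) = 70.64 dB.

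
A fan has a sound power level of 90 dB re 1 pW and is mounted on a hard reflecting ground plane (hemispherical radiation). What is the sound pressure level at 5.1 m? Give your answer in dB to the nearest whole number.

68 dB

Free-field hemispherical radiation: L_p = L_w − 10·log₁₀(2π·r²), r = 5.1 m.
2π·r² = 163.4 m², 10·log₁₀ of that is 22.133 dB.
L_p = 90 − 22.133 = 67.87 dB.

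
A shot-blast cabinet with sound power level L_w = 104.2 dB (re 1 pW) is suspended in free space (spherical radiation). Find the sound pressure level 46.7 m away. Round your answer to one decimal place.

59.8 dB

The power spreads over a sphere of area 4π·r², so L_p = L_w − 10·log₁₀(4π·r²).
4π·r² = 2.741e+04 m², 10·log₁₀ of that is 44.378 dB.
L_p = 104.2 − 44.378 = 59.82 dB.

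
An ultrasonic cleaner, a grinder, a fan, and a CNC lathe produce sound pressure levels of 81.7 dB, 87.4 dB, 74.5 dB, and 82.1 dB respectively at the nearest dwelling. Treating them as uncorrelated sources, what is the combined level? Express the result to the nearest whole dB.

For uncorrelated sources the intensities add, so convert each level to linear form, sum, and take 10·log₁₀ of the total.
Σ 10^(L/10) = 10^(81.7/10) + 10^(87.4/10) + 10^(74.5/10) + 10^(82.1/10) = 8.878e+08.
L_total = 10·log₁₀(8.878e+08) = 89.48 dB.

89 dB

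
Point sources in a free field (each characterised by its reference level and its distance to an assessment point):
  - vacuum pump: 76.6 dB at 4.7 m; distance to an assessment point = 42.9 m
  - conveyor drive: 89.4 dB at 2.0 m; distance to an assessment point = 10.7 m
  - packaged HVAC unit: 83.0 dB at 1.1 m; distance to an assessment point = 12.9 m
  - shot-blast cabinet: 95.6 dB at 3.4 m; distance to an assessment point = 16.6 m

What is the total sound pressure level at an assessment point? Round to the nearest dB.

Apply inverse-square spreading to bring every level to the receiver, then sum 10^(L/10).
vacuum pump: 76.6 − 20·log₁₀(42.9/4.7) = 76.6 − 19.21 = 57.39 dB.
conveyor drive: 89.4 − 20·log₁₀(10.7/2.0) = 89.4 − 14.57 = 74.83 dB.
packaged HVAC unit: 83.0 − 20·log₁₀(12.9/1.1) = 83.0 − 21.38 = 61.62 dB.
shot-blast cabinet: 95.6 − 20·log₁₀(16.6/3.4) = 95.6 − 13.77 = 81.83 dB.
Σ 10^(L/10) = 1.847e+08 → L_total = 10·log₁₀(1.847e+08) = 82.67 dB.

83 dB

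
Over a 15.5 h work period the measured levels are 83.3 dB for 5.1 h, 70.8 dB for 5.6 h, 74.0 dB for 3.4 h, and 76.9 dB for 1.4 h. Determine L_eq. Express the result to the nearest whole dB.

79 dB

The energy average is taken in the linear domain: L_eq = 10·log₁₀[(Σ tᵢ·10^(Lᵢ/10))/T], T = 15.5 h.
Σ tᵢ·10^(Lᵢ/10) = 5.1·10^(83.3/10) + 5.6·10^(70.8/10) + 3.4·10^(74.0/10) + 1.4·10^(76.9/10) = 1.312e+09.
L_eq = 10·log₁₀(1.312e+09/15.5) = 79.27 dB.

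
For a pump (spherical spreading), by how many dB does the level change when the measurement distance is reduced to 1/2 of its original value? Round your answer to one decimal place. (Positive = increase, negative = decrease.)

Point-source spreading: ΔL = −20·log₁₀(r₂/r₁).
ΔL = −20·log₁₀(0.5) = +6.02 dB.

+6.0 dB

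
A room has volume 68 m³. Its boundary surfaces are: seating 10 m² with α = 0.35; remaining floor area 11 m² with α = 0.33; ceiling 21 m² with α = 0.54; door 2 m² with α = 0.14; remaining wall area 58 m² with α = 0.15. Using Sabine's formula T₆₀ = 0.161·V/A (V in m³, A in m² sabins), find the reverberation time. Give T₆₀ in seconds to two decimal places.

A = Σ Sᵢαᵢ = 10·0.35 + 11·0.33 + 21·0.54 + 2·0.14 + 58·0.15 = 27.45 m².
T₆₀ = 0.161 × 68 / 27.45 = 0.399 s.

0.40 s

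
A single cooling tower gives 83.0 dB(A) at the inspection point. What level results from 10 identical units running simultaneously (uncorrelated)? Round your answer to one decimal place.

93.0 dB(A)

N identical incoherent sources raise the level by 10·log₁₀ N.
L_total = 83.0 + 10·log₁₀(10) = 83.0 + 10.000 = 93.00 dB(A).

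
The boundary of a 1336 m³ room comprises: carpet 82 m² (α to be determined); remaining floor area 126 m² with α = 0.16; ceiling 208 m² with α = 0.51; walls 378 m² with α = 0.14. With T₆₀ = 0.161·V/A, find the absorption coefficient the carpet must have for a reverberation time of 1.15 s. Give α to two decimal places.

Required total absorption A = 0.161·1336/1.15 = 187.04 m².
Absorption from the other surfaces = 126·0.16 + 208·0.51 + 378·0.14 = 179.16 m², so the carpet must supply 7.88 m² over 82 m².
α = 7.88/82 = 0.096.

0.10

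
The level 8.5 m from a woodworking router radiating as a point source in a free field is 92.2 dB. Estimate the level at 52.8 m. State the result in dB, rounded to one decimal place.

For a point source, L₂ = L₁ − 20·log₁₀(r₂/r₁).
L₂ = 92.2 − 20·log₁₀(52.8/8.5) = 92.2 − 15.864 = 76.34 dB.

76.3 dB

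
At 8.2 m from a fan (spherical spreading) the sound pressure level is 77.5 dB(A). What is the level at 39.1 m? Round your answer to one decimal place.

63.9 dB(A)

For a point source, L₂ = L₁ − 20·log₁₀(r₂/r₁).
L₂ = 77.5 − 20·log₁₀(39.1/8.2) = 77.5 − 13.567 = 63.93 dB(A).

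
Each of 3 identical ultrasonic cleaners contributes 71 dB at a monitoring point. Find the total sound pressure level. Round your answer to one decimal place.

L_total = L₁ + 10·log₁₀ N for N identical incoherent sources.
L_total = 71 + 10·log₁₀(3) = 71 + 4.771 = 75.77 dB.

75.8 dB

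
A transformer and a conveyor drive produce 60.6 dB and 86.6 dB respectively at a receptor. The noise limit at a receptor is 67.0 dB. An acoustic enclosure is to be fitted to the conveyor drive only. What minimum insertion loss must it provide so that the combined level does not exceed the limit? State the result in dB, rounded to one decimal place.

The untreated sources together contribute 10^(60.6/10) = 1.148e+06, i.e. 60.60 dB.
To meet 67.0 dB overall, the treated conveyor drive may contribute at most 10^(67.0/10) − 1.148e+06 = 3.864e+06, i.e. 65.87 dB.
Required insertion loss = 86.6 − 65.87 = 20.73 dB.

20.7 dB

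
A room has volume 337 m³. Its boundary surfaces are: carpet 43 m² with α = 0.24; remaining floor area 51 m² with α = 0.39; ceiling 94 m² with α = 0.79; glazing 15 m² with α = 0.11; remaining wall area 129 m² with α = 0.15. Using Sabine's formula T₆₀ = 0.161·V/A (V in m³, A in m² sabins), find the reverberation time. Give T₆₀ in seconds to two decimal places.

0.43 s

Summing Sᵢαᵢ: 43·0.24 + 51·0.39 + 94·0.79 + 15·0.11 + 129·0.15 = 125.47 m².
T₆₀ = 0.161 × 337 / 125.47 = 0.432 s.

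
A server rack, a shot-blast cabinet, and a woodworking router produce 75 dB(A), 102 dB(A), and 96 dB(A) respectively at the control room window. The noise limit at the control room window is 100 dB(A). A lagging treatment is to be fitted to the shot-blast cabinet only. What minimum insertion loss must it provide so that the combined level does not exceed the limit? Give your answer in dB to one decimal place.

4.2 dB

Fixed contribution from the other sources: Σ 10^(L/10) = 10^(75/10) + 10^(96/10) = 4.013e+09 (96.03 dB(A)).
To meet 100 dB(A) overall, the treated shot-blast cabinet may contribute at most 10^(100/10) − 4.013e+09 = 5.987e+09, i.e. 97.77 dB(A).
So the shot-blast cabinet must be reduced from 102 to 97.77 dB(A): IL = 4.23 dB.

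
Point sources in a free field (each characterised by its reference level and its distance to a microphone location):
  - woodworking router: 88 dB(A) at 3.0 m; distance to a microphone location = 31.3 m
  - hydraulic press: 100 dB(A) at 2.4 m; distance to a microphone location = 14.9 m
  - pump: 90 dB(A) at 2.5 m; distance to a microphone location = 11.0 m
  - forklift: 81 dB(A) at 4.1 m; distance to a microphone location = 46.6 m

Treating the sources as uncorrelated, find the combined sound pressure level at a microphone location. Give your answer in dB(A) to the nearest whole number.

First find each source's level at the receiver (point-source: −20·log₁₀(r/r_ref)), then combine on an intensity basis.
woodworking router: 88 − 20·log₁₀(31.3/3.0) = 88 − 20.37 = 67.63 dB(A).
hydraulic press: 100 − 20·log₁₀(14.9/2.4) = 100 − 15.86 = 84.14 dB(A).
pump: 90 − 20·log₁₀(11.0/2.5) = 90 − 12.87 = 77.13 dB(A).
forklift: 81 − 20·log₁₀(46.6/4.1) = 81 − 21.11 = 59.89 dB(A).
Σ 10^(L/10) = 3.179e+08 → L_total = 10·log₁₀(3.179e+08) = 85.02 dB(A).

85 dB(A)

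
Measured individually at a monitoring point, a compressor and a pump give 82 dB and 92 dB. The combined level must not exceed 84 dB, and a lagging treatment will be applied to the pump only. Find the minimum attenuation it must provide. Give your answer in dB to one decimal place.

12.3 dB

Everything except the pump sums to 10^(82/10) = 1.585e+08 in linear terms, 82.00 dB.
The limit corresponds to 10^(84/10) = 2.512e+08; subtracting the fixed part leaves 9.270e+07 for the pump, i.e. 79.67 dB.
Required insertion loss = 92 − 79.67 = 12.33 dB.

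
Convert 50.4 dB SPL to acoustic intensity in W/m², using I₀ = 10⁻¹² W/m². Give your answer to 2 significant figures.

I = I₀·10^(L/10) = 10⁻¹² × 10^(50.4/10) = 10^(-6.960).

1.1e-07 W/m²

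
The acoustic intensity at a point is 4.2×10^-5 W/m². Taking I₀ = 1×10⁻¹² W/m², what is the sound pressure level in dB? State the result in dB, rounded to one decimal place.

Dividing by I₀ shifts the exponent by 12: I/I₀ = 4.2×10^7.
L = 10·(0.6232 + 7) = 76.23 dB.

76.2 dB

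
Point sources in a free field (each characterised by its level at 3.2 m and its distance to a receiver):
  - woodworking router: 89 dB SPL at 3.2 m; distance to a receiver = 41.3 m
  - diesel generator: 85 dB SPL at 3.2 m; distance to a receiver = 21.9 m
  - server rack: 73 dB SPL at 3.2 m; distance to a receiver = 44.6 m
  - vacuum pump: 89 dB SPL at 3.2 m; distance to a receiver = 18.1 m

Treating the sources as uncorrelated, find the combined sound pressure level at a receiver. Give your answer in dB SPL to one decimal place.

75.6 dB SPL

First find each source's level at the receiver (point-source: −20·log₁₀(r/r_ref)), then combine on an intensity basis.
woodworking router: 89 − 20·log₁₀(41.3/3.2) = 89 − 22.22 = 66.78 dB SPL.
diesel generator: 85 − 20·log₁₀(21.9/3.2) = 85 − 16.71 = 68.29 dB SPL.
server rack: 73 − 20·log₁₀(44.6/3.2) = 73 − 22.88 = 50.12 dB SPL.
vacuum pump: 89 − 20·log₁₀(18.1/3.2) = 89 − 15.05 = 73.95 dB SPL.
Σ 10^(L/10) = 3.645e+07 → L_total = 10·log₁₀(3.645e+07) = 75.62 dB SPL.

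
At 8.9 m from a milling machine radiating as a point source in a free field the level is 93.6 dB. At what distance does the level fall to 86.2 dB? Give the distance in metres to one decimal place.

20.9 m

For a point source L₁ − L₂ = 20·log₁₀(r₂/r₁), so r₂ = r₁·10^((L₁−L₂)/20).
r₂ = 8.9·10^((93.6−86.2)/20) = 8.9·10^(7.4/20) = 20.86 m.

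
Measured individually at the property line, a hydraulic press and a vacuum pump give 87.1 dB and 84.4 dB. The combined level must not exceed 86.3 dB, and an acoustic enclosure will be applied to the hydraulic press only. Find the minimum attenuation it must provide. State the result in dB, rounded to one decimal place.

Everything except the hydraulic press sums to 10^(84.4/10) = 2.754e+08 in linear terms, 84.40 dB.
The limit corresponds to 10^(86.3/10) = 4.266e+08; subtracting the fixed part leaves 1.512e+08 for the hydraulic press, i.e. 81.79 dB.
Required insertion loss = 87.1 − 81.79 = 5.31 dB.

5.3 dB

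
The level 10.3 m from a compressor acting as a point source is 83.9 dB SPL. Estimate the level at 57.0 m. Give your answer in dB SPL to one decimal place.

69.0 dB SPL

Point-source attenuation: ΔL = 20·log₁₀(r₂/r₁) = 20·log₁₀(57.0/10.3) = 14.861 dB.
L₂ = 83.9 − 20·log₁₀(57.0/10.3) = 83.9 − 14.861 = 69.04 dB SPL.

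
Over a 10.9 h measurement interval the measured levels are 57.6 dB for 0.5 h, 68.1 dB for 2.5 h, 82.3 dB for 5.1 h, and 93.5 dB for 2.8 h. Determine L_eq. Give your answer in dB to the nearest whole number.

Weight each interval's intensity by its duration and average over T = 10.9 h:
Σ tᵢ·10^(Lᵢ/10) = 0.5·10^(57.6/10) + 2.5·10^(68.1/10) + 5.1·10^(82.3/10) + 2.8·10^(93.5/10) = 7.151e+09.
L_eq = 10·log₁₀(7.151e+09/10.9) = 88.17 dB.

88 dB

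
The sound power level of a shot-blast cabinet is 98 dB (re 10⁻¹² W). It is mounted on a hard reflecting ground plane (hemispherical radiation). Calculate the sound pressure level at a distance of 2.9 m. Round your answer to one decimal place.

80.8 dB

L_p = L_w − 10·log₁₀(2π·r²) with r = 2.9 m.
2π·r² = 52.84 m², 10·log₁₀ of that is 17.230 dB.
L_p = 98 − 17.230 = 80.77 dB.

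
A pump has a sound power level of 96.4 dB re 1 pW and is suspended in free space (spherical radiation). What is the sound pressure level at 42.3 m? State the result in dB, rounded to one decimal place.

The power spreads over a sphere of area 4π·r², so L_p = L_w − 10·log₁₀(4π·r²).
4π·r² = 2.248e+04 m², 10·log₁₀ of that is 43.519 dB.
L_p = 96.4 − 43.519 = 52.88 dB.

52.9 dB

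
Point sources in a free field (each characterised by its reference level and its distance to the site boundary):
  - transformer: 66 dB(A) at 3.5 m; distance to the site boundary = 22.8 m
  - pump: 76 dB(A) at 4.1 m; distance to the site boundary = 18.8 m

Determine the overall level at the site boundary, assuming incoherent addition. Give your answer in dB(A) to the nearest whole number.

63 dB(A)

Propagate each source to the receiver with L = L_ref − 20·log₁₀(r/r_ref), then add intensities.
transformer: 66 − 20·log₁₀(22.8/3.5) = 66 − 16.28 = 49.72 dB(A).
pump: 76 − 20·log₁₀(18.8/4.1) = 76 − 13.23 = 62.77 dB(A).
Σ 10^(L/10) = 1.987e+06 → L_total = 10·log₁₀(1.987e+06) = 62.98 dB(A).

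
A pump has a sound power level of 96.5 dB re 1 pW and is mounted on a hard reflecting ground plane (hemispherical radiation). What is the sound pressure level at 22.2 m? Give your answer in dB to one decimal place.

Free-field hemispherical radiation: L_p = L_w − 10·log₁₀(2π·r²), r = 22.2 m.
2π·r² = 3097 m², 10·log₁₀ of that is 34.909 dB.
L_p = 96.5 − 34.909 = 61.59 dB.

61.6 dB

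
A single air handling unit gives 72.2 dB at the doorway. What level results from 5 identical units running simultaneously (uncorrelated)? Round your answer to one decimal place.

79.2 dB

L_total = L₁ + 10·log₁₀ N for N identical incoherent sources.
L_total = 72.2 + 10·log₁₀(5) = 72.2 + 6.990 = 79.19 dB.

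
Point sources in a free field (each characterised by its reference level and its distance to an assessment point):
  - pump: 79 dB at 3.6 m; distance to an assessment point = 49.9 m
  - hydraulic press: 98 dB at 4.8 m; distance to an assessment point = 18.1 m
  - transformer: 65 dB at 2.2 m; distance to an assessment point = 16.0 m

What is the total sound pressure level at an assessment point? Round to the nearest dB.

86 dB

Propagate each source to the receiver with L = L_ref − 20·log₁₀(r/r_ref), then add intensities.
pump: 79 − 20·log₁₀(49.9/3.6) = 79 − 22.84 = 56.16 dB.
hydraulic press: 98 − 20·log₁₀(18.1/4.8) = 98 − 11.53 = 86.47 dB.
transformer: 65 − 20·log₁₀(16.0/2.2) = 65 − 17.23 = 47.77 dB.
Σ 10^(L/10) = 4.442e+08 → L_total = 10·log₁₀(4.442e+08) = 86.48 dB.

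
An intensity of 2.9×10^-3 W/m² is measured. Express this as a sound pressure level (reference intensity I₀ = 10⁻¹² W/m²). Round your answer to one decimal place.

L = 10·log₁₀(I/I₀) = 10·log₁₀(2.9×10^-3/10⁻¹²) = 10·log₁₀(2.9×10^9).
L = 10·(0.4624 + 9) = 94.62 dB.

94.6 dB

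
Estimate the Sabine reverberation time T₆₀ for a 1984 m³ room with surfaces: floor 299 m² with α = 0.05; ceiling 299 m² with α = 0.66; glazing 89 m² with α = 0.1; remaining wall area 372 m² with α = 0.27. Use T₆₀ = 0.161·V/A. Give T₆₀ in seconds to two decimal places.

Total absorption A = 299·0.05 + 299·0.66 + 89·0.1 + 372·0.27 = 321.63 m² sabins.
T₆₀ = 0.161·V/A = 0.161·1984/321.63 = 0.993 s.

0.99 s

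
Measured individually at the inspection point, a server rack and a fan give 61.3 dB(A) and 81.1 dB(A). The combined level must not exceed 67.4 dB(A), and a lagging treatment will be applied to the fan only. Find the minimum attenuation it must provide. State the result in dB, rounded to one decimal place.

The untreated sources together contribute 10^(61.3/10) = 1.349e+06, i.e. 61.30 dB(A).
To meet 67.4 dB(A) overall, the treated fan may contribute at most 10^(67.4/10) − 1.349e+06 = 4.146e+06, i.e. 66.18 dB(A).
Required insertion loss = 81.1 − 66.18 = 14.92 dB.

14.9 dB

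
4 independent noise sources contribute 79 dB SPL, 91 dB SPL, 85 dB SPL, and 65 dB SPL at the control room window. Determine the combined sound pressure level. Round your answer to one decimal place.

92.2 dB SPL

For uncorrelated sources the intensities add, so convert each level to linear form, sum, and take 10·log₁₀ of the total.
Σ 10^(L/10) = 10^(79/10) + 10^(91/10) + 10^(85/10) + 10^(65/10) = 1.658e+09.
L_total = 10·log₁₀(1.658e+09) = 92.20 dB SPL.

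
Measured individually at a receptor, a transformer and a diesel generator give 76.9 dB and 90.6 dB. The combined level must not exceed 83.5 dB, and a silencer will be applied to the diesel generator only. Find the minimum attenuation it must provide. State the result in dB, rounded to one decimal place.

8.2 dB

The untreated sources together contribute 10^(76.9/10) = 4.898e+07, i.e. 76.90 dB.
The limit corresponds to 10^(83.5/10) = 2.239e+08; subtracting the fixed part leaves 1.749e+08 for the diesel generator, i.e. 82.43 dB.
So the diesel generator must be reduced from 90.6 to 82.43 dB: IL = 8.17 dB.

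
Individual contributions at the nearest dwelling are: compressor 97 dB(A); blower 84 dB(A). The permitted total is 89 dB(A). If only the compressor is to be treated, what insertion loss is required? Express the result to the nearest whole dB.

The untreated sources together contribute 10^(84/10) = 2.512e+08, i.e. 84.00 dB(A).
To meet 89 dB(A) overall, the treated compressor may contribute at most 10^(89/10) − 2.512e+08 = 5.431e+08, i.e. 87.35 dB(A).
So the compressor must be reduced from 97 to 87.35 dB(A): IL = 9.65 dB.

10 dB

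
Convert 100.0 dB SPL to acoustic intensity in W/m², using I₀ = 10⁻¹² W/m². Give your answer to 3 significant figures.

0.0100 W/m²

L = 10·log₁₀(I/I₀) ⇒ I = I₀·10^(L/10) = 10⁻¹² × 10^10.00.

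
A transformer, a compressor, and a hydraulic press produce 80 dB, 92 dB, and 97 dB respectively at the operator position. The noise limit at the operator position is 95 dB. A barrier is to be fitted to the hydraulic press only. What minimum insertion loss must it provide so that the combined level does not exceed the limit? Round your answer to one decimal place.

5.3 dB

Fixed contribution from the other sources: Σ 10^(L/10) = 10^(80/10) + 10^(92/10) = 1.685e+09 (92.27 dB).
To meet 95 dB overall, the treated hydraulic press may contribute at most 10^(95/10) − 1.685e+09 = 1.477e+09, i.e. 91.69 dB.
Required insertion loss = 97 − 91.69 = 5.31 dB.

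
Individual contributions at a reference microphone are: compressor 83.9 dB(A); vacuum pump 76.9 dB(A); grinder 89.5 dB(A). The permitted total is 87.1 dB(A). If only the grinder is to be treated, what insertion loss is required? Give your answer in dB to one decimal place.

The untreated sources together contribute 10^(83.9/10) + 10^(76.9/10) = 2.944e+08, i.e. 84.69 dB(A).
To meet 87.1 dB(A) overall, the treated grinder may contribute at most 10^(87.1/10) − 2.944e+08 = 2.184e+08, i.e. 83.39 dB(A).
Required insertion loss = 89.5 − 83.39 = 6.11 dB.

6.1 dB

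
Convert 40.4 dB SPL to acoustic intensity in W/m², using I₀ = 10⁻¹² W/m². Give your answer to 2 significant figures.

1.1e-08 W/m²

I/I₀ = 10^(40.4/10) = 1.096e+04, so I = 1.096e+04 × 10⁻¹² W/m².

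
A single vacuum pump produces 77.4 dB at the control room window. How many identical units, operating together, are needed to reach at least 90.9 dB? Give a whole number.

The shortfall is 90.9 − 77.4 = 13.5 dB, and N units add 10·log₁₀ N, so need 10·log₁₀ N ≥ 13.5.
N ≥ 10^(13.5/10) = 22.387, so N = 23.

23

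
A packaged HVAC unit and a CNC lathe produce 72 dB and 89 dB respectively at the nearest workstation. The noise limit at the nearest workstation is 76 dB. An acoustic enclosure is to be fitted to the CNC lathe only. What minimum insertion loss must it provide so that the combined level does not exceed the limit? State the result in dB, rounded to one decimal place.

Everything except the CNC lathe sums to 10^(72/10) = 1.585e+07 in linear terms, 72.00 dB.
To meet 76 dB overall, the treated CNC lathe may contribute at most 10^(76/10) − 1.585e+07 = 2.396e+07, i.e. 73.80 dB.
So the CNC lathe must be reduced from 89 to 73.80 dB: IL = 15.20 dB.

15.2 dB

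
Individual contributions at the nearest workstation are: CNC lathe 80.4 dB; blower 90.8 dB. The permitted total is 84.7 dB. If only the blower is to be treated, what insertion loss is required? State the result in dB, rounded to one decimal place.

8.1 dB

Everything except the blower sums to 10^(80.4/10) = 1.096e+08 in linear terms, 80.40 dB.
The limit corresponds to 10^(84.7/10) = 2.951e+08; subtracting the fixed part leaves 1.855e+08 for the blower, i.e. 82.68 dB.
Required insertion loss = 90.8 − 82.68 = 8.12 dB.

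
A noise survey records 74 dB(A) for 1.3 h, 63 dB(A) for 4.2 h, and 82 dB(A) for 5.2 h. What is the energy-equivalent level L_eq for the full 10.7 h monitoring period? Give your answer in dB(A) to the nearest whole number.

Weight each interval's intensity by its duration and average over T = 10.7 h:
Σ tᵢ·10^(Lᵢ/10) = 1.3·10^(74/10) + 4.2·10^(63/10) + 5.2·10^(82/10) = 8.652e+08.
L_eq = 10·log₁₀(8.652e+08/10.7) = 79.08 dB(A).

79 dB(A)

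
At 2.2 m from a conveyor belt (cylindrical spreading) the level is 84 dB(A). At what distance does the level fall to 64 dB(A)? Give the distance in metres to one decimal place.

The 20.0 dB drop corresponds to a distance ratio of 10^(20.0/10) for a line source.
r₂ = 2.2·10^((84−64)/10) = 2.2·10^(20.0/10) = 220.00 m.

220.0 m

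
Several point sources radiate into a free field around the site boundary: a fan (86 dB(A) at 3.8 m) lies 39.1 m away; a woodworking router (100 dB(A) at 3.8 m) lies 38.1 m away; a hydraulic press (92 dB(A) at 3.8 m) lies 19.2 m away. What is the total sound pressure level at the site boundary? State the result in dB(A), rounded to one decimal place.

Propagate each source to the receiver with L = L_ref − 20·log₁₀(r/r_ref), then add intensities.
fan: 86 − 20·log₁₀(39.1/3.8) = 86 − 20.25 = 65.75 dB(A).
woodworking router: 100 − 20·log₁₀(38.1/3.8) = 100 − 20.02 = 79.98 dB(A).
hydraulic press: 92 − 20·log₁₀(19.2/3.8) = 92 − 14.07 = 77.93 dB(A).
Σ 10^(L/10) = 1.653e+08 → L_total = 10·log₁₀(1.653e+08) = 82.18 dB(A).

82.2 dB(A)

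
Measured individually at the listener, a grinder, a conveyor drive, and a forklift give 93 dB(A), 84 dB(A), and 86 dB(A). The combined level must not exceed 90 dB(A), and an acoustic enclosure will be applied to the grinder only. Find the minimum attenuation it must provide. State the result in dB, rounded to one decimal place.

Fixed contribution from the other sources: Σ 10^(L/10) = 10^(84/10) + 10^(86/10) = 6.493e+08 (88.12 dB(A)).
To meet 90 dB(A) overall, the treated grinder may contribute at most 10^(90/10) − 6.493e+08 = 3.507e+08, i.e. 85.45 dB(A).
Required insertion loss = 93 − 85.45 = 7.55 dB.

7.6 dB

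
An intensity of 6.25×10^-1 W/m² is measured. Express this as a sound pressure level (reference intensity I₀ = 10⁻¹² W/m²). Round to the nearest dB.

118 dB

Dividing by I₀ shifts the exponent by 12: I/I₀ = 6.25×10^11.
L = 10·(0.7959 + 11) = 117.96 dB.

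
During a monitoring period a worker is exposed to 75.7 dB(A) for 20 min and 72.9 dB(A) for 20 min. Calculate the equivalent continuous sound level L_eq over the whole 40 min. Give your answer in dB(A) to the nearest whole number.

75 dB(A)

L_eq = 10·log₁₀[(1/T)·Σ tᵢ·10^(Lᵢ/10)] with T = 40 min.
Σ tᵢ·10^(Lᵢ/10) = 20·10^(75.7/10) + 20·10^(72.9/10) = 1.133e+09.
L_eq = 10·log₁₀(1.133e+09/40) = 74.52 dB(A).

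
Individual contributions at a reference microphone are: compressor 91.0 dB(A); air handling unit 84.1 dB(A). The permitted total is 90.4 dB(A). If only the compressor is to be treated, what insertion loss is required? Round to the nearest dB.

2 dB

The untreated sources together contribute 10^(84.1/10) = 2.570e+08, i.e. 84.10 dB(A).
To meet 90.4 dB(A) overall, the treated compressor may contribute at most 10^(90.4/10) − 2.570e+08 = 8.394e+08, i.e. 89.24 dB(A).
Required insertion loss = 91.0 − 89.24 = 1.76 dB.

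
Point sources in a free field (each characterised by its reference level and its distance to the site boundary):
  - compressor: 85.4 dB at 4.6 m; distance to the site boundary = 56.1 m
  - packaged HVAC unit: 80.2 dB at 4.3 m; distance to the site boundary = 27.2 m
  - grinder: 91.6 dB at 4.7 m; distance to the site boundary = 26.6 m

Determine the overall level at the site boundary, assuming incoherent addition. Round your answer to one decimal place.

77.0 dB

First find each source's level at the receiver (point-source: −20·log₁₀(r/r_ref)), then combine on an intensity basis.
compressor: 85.4 − 20·log₁₀(56.1/4.6) = 85.4 − 21.72 = 63.68 dB.
packaged HVAC unit: 80.2 − 20·log₁₀(27.2/4.3) = 80.2 − 16.02 = 64.18 dB.
grinder: 91.6 − 20·log₁₀(26.6/4.7) = 91.6 − 15.06 = 76.54 dB.
Σ 10^(L/10) = 5.007e+07 → L_total = 10·log₁₀(5.007e+07) = 77.00 dB.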